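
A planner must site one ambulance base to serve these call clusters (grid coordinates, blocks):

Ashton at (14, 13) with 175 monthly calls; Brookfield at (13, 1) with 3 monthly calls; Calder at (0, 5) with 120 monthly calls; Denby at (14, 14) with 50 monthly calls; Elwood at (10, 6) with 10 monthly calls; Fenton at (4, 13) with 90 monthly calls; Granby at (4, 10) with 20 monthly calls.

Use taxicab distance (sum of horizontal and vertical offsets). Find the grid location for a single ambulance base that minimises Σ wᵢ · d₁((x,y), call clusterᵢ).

(10, 13)

Manhattan distance separates: Σwᵢ(|x−xᵢ|+|y−yᵢ|) = Σwᵢ|x−xᵢ| + Σwᵢ|y−yᵢ|, so x and y are optimised independently as 1-D weighted medians.
Total weight W = 468; half = 234.
x-coordinate, sorted with cumulative weight:
  x=0 (Calder, w=120) cum 120
  x=4 (Fenton, w=90) cum 210
  x=4 (Granby, w=20) cum 230
  x=10 (Elwood, w=10) cum 240  ← median
  x=13 (Brookfield, w=3) cum 243
  x=14 (Ashton, w=175) cum 418
  x=14 (Denby, w=50) cum 468
⇒ x* = 10
y-coordinate, sorted with cumulative weight:
  y=1 (Brookfield, w=3) cum 3
  y=5 (Calder, w=120) cum 123
  y=6 (Elwood, w=10) cum 133
  y=10 (Granby, w=20) cum 153
  y=13 (Ashton, w=175) cum 328  ← median
  y=13 (Fenton, w=90) cum 418
  y=14 (Denby, w=50) cum 468
⇒ y* = 13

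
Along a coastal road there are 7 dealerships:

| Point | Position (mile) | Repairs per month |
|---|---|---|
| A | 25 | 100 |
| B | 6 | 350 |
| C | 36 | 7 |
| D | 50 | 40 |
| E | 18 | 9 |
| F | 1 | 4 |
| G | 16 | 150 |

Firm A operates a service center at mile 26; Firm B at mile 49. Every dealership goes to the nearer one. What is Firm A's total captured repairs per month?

620

The indifferent point is the midpoint (26+49)/2 = 37.5; dealerships left of it (closer to Firm A at 26) go to Firm A, those right go to Firm B.
  F at 1 (w=4) → Firm A
  B at 6 (w=350) → Firm A
  G at 16 (w=150) → Firm A
  E at 18 (w=9) → Firm A
  A at 25 (w=100) → Firm A
  C at 36 (w=7) → Firm A
  D at 50 (w=40) → Firm B
Firm A captures 620; Firm B captures 40.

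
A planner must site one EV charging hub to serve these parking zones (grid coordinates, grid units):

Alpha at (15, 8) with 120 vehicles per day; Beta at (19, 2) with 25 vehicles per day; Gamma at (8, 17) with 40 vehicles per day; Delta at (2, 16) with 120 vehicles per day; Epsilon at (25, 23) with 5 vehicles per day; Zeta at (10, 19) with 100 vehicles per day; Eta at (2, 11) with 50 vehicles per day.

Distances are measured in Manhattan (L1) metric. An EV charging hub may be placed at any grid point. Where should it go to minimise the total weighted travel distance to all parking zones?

Manhattan distance separates: Σwᵢ(|x−xᵢ|+|y−yᵢ|) = Σwᵢ|x−xᵢ| + Σwᵢ|y−yᵢ|, so x and y are optimised independently as 1-D weighted medians.
Total weight W = 460; half = 230.
x-coordinate, sorted with cumulative weight:
  x=2 (Delta, w=120) cum 120
  x=2 (Eta, w=50) cum 170
  x=8 (Gamma, w=40) cum 210
  x=10 (Zeta, w=100) cum 310  ← median
  x=15 (Alpha, w=120) cum 430
  x=19 (Beta, w=25) cum 455
  x=25 (Epsilon, w=5) cum 460
⇒ x* = 10
y-coordinate, sorted with cumulative weight:
  y=2 (Beta, w=25) cum 25
  y=8 (Alpha, w=120) cum 145
  y=11 (Eta, w=50) cum 195
  y=16 (Delta, w=120) cum 315  ← median
  y=17 (Gamma, w=40) cum 355
  y=19 (Zeta, w=100) cum 455
  y=23 (Epsilon, w=5) cum 460
⇒ y* = 16

(10, 16)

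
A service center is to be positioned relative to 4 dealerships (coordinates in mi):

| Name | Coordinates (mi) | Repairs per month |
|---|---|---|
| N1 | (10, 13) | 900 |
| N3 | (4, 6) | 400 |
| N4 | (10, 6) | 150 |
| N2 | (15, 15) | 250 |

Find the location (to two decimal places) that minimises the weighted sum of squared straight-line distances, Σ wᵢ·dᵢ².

(9.32, 11.03)

The minimiser of Σwᵢ‖p−pᵢ‖² is the weighted centroid p* = (Σwᵢpᵢ)/(Σwᵢ).
Σwᵢ = 1700.
Σwᵢxᵢ = 900·10 + 400·4 + 150·10 + 250·15 = 15850.
Σwᵢyᵢ = 900·13 + 400·6 + 150·6 + 250·15 = 18750.
x* = 15850/1700 = 9.32, y* = 18750/1700 = 11.03.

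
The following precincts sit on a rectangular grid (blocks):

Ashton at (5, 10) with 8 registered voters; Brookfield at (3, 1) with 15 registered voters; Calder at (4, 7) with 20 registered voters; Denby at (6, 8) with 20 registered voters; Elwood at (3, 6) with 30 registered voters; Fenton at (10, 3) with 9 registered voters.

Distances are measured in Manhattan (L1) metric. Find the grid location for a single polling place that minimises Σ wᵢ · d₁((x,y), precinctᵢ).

(4, 6)

Manhattan distance separates: Σwᵢ(|x−xᵢ|+|y−yᵢ|) = Σwᵢ|x−xᵢ| + Σwᵢ|y−yᵢ|, so x and y are optimised independently as 1-D weighted medians.
Total weight W = 102; half = 51.
x-coordinate, sorted with cumulative weight:
  x=3 (Brookfield, w=15) cum 15
  x=3 (Elwood, w=30) cum 45
  x=4 (Calder, w=20) cum 65  ← median
  x=5 (Ashton, w=8) cum 73
  x=6 (Denby, w=20) cum 93
  x=10 (Fenton, w=9) cum 102
⇒ x* = 4
y-coordinate, sorted with cumulative weight:
  y=1 (Brookfield, w=15) cum 15
  y=3 (Fenton, w=9) cum 24
  y=6 (Elwood, w=30) cum 54  ← median
  y=7 (Calder, w=20) cum 74
  y=8 (Denby, w=20) cum 94
  y=10 (Ashton, w=8) cum 102
⇒ y* = 6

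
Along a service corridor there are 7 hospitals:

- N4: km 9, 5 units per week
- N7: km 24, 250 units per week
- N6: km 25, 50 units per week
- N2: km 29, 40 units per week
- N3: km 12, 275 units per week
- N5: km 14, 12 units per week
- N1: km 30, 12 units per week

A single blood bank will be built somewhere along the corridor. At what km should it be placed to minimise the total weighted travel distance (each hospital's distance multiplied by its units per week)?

For a sum of weighted absolute distances on a line, the optimum is the weighted median (not the mean). Total weight W = 644; half-weight = 322.
Sort by position and accumulate weight:
  km 9 (N4, w=5) → cum 5
  km 12 (N3, w=275) → cum 280
  km 14 (N5, w=12) → cum 292
  km 24 (N7, w=250) → cum 542  ≥ 322 → median here
  km 25 (N6, w=50) → cum 592
  km 29 (N2, w=40) → cum 632
  km 30 (N1, w=12) → cum 644
Optimal location: km 24.

x = 24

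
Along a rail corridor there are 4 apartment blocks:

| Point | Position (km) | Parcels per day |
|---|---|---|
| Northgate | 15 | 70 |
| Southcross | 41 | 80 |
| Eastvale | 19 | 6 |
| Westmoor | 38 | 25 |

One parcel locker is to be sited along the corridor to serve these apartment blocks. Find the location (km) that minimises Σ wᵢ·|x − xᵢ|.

For a sum of weighted absolute distances on a line, the optimum is the weighted median (not the mean). Total weight W = 181; half-weight = 90.5.
Sort by position and accumulate weight:
  km 15 (Northgate, w=70) → cum 70
  km 19 (Eastvale, w=6) → cum 76
  km 38 (Westmoor, w=25) → cum 101  ≥ 90.5 → median here
  km 41 (Southcross, w=80) → cum 181
Optimal location: km 38.

x = 38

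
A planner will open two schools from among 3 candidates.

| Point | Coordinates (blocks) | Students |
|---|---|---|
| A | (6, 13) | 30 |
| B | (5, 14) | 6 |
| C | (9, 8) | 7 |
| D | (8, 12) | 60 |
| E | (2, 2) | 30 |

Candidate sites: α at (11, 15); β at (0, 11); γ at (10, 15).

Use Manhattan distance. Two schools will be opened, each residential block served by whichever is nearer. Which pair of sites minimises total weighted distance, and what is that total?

{β, γ}, total 902

Evaluate every pair (each demand assigned to the nearer of the two):
  {β, γ}: total = 902
  {α, β}: total = 1005
  {α, γ}: total = 1202
Best pair: {β, γ} with total 902.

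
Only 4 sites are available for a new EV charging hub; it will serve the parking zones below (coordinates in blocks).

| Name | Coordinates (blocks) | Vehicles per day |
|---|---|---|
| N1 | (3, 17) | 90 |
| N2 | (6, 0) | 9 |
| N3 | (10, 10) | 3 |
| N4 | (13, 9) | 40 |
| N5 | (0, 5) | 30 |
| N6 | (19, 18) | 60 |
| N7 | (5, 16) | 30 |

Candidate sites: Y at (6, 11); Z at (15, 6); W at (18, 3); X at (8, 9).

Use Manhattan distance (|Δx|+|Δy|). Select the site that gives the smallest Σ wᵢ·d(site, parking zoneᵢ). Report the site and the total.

Y, total 3024 blocks

Total weighted distance at each candidate:
  Y (6, 11): total = 3024
  Z (15, 6): total = 4472
  W (18, 3): total = 5570
  X (8, 9): total = 3338
Minimum is at Y with total 3024 blocks.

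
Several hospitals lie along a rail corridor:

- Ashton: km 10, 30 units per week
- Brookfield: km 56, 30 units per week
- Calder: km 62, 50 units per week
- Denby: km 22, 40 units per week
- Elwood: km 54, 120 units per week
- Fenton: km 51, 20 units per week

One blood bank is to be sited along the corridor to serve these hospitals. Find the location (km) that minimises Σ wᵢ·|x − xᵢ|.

For a sum of weighted absolute distances on a line, the optimum is the weighted median (not the mean). Total weight W = 290; half-weight = 145.
Sort by position and accumulate weight:
  km 10 (Ashton, w=30) → cum 30
  km 22 (Denby, w=40) → cum 70
  km 51 (Fenton, w=20) → cum 90
  km 54 (Elwood, w=120) → cum 210  ≥ 145 → median here
  km 56 (Brookfield, w=30) → cum 240
  km 62 (Calder, w=50) → cum 290
Optimal location: km 54.

x = 54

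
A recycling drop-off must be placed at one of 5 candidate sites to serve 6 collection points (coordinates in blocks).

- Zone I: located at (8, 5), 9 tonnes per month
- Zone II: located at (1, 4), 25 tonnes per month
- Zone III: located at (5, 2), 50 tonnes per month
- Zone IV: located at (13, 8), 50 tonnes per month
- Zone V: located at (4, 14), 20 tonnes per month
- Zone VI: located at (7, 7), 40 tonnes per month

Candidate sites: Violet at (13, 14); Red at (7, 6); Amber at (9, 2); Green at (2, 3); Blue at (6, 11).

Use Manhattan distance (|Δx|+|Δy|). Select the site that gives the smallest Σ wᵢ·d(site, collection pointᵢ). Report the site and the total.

Total weighted distance at each candidate:
  Violet (13, 14): total = 2676
  Red (7, 6): total = 1178
  Amber (9, 2): total = 1606
  Green (2, 3): total = 1742
  Blue (6, 11): total = 1672
Minimum is at Red with total 1178 blocks.

Red, total 1178 blocks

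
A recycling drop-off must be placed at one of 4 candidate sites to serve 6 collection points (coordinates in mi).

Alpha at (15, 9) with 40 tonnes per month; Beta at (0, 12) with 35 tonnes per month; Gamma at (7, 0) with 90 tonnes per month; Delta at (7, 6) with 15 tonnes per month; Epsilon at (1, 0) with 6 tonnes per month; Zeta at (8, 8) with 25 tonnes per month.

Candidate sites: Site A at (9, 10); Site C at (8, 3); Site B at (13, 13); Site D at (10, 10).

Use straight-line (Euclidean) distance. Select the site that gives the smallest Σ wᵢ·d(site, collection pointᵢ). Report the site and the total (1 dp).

Site C, total 1293.0 mi

Total weighted distance at each candidate:
  Site A (9, 10): total = 1683.6
  Site C (8, 3): total = 1293.0
  Site B (13, 13): total = 2345.1
  Site D (10, 10): total = 1727.0
Minimum is at Site C with total 1293.0 mi.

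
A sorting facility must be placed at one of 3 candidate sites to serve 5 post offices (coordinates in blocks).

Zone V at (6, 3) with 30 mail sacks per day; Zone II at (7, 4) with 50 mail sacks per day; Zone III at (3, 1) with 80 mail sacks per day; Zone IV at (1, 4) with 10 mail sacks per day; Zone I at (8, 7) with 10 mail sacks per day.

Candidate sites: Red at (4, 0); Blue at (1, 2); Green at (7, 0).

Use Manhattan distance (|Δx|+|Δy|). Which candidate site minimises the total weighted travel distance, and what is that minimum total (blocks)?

Red, total 840 blocks

Total weighted distance at each candidate:
  Red (4, 0): total = 840
  Blue (1, 2): total = 960
  Green (7, 0): total = 900
Minimum is at Red with total 840 blocks.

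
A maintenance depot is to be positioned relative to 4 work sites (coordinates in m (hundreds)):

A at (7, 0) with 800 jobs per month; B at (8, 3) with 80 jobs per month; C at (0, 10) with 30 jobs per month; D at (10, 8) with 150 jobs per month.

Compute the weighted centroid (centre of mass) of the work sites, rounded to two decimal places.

(7.30, 1.64)

The minimiser of Σwᵢ‖p−pᵢ‖² is the weighted centroid p* = (Σwᵢpᵢ)/(Σwᵢ).
Σwᵢ = 1060.
Σwᵢxᵢ = 800·7 + 80·8 + 30·0 + 150·10 = 7740.
Σwᵢyᵢ = 800·0 + 80·3 + 30·10 + 150·8 = 1740.
x* = 7740/1060 = 7.30, y* = 1740/1060 = 1.64.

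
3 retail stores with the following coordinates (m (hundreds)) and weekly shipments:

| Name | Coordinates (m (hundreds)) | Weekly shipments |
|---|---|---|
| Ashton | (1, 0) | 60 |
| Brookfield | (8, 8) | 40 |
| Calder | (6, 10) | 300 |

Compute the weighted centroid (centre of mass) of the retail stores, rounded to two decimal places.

(5.45, 8.30)

The minimiser of Σwᵢ‖p−pᵢ‖² is the weighted centroid p* = (Σwᵢpᵢ)/(Σwᵢ).
Σwᵢ = 400.
Σwᵢxᵢ = 60·1 + 40·8 + 300·6 = 2180.
Σwᵢyᵢ = 60·0 + 40·8 + 300·10 = 3320.
x* = 2180/400 = 5.45, y* = 3320/400 = 8.30.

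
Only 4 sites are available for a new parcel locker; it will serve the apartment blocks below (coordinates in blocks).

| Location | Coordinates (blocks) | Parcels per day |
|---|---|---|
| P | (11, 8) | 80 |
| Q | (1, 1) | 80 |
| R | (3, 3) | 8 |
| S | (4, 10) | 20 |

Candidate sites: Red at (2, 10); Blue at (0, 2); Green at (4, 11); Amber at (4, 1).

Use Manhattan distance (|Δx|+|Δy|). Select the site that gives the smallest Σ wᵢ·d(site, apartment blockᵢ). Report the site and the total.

Amber, total 1564 blocks

Total weighted distance at each candidate:
  Red (2, 10): total = 1784
  Blue (0, 2): total = 1792
  Green (4, 11): total = 1932
  Amber (4, 1): total = 1564
Minimum is at Amber with total 1564 blocks.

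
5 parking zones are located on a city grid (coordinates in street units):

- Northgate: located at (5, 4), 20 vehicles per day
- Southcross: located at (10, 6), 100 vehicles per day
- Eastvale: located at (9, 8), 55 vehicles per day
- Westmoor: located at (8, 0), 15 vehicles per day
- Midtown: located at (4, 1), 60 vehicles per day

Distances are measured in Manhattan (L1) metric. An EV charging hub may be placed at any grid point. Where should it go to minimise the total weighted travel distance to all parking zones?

Manhattan distance separates: Σwᵢ(|x−xᵢ|+|y−yᵢ|) = Σwᵢ|x−xᵢ| + Σwᵢ|y−yᵢ|, so x and y are optimised independently as 1-D weighted medians.
Total weight W = 250; half = 125.
x-coordinate, sorted with cumulative weight:
  x=4 (Midtown, w=60) cum 60
  x=5 (Northgate, w=20) cum 80
  x=8 (Westmoor, w=15) cum 95
  x=9 (Eastvale, w=55) cum 150  ← median
  x=10 (Southcross, w=100) cum 250
⇒ x* = 9
y-coordinate, sorted with cumulative weight:
  y=0 (Westmoor, w=15) cum 15
  y=1 (Midtown, w=60) cum 75
  y=4 (Northgate, w=20) cum 95
  y=6 (Southcross, w=100) cum 195  ← median
  y=8 (Eastvale, w=55) cum 250
⇒ y* = 6

(9, 6)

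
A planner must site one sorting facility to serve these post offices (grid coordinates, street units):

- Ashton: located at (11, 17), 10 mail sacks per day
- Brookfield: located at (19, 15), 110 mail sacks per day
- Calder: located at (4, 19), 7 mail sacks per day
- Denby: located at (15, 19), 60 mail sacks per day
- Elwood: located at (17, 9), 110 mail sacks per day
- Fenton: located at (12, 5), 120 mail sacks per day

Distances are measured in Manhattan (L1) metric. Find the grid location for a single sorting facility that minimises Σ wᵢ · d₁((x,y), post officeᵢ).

Manhattan distance separates: Σwᵢ(|x−xᵢ|+|y−yᵢ|) = Σwᵢ|x−xᵢ| + Σwᵢ|y−yᵢ|, so x and y are optimised independently as 1-D weighted medians.
Total weight W = 417; half = 208.5.
x-coordinate, sorted with cumulative weight:
  x=4 (Calder, w=7) cum 7
  x=11 (Ashton, w=10) cum 17
  x=12 (Fenton, w=120) cum 137
  x=15 (Denby, w=60) cum 197
  x=17 (Elwood, w=110) cum 307  ← median
  x=19 (Brookfield, w=110) cum 417
⇒ x* = 17
y-coordinate, sorted with cumulative weight:
  y=5 (Fenton, w=120) cum 120
  y=9 (Elwood, w=110) cum 230  ← median
  y=15 (Brookfield, w=110) cum 340
  y=17 (Ashton, w=10) cum 350
  y=19 (Calder, w=7) cum 357
  y=19 (Denby, w=60) cum 417
⇒ y* = 9

(17, 9)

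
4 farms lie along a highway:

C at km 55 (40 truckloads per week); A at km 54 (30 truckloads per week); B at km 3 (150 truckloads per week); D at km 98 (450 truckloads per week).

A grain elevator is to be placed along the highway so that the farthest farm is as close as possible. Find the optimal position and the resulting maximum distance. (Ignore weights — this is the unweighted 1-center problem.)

location 50.5, max distance 47.5

The 1-center on a line is the midpoint of the two extreme points: leftmost at 3, rightmost at 98.
Optimal location = (3 + 98)/2 = 50.5; maximum distance = (98 − 3)/2 = 47.5.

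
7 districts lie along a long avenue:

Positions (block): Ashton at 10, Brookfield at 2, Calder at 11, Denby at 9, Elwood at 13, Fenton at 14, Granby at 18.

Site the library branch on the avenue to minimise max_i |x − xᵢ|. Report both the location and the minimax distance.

location 10, max distance 8

The 1-center on a line is the midpoint of the two extreme points: leftmost at 2, rightmost at 18.
Optimal location = (2 + 18)/2 = 10; maximum distance = (18 − 2)/2 = 8.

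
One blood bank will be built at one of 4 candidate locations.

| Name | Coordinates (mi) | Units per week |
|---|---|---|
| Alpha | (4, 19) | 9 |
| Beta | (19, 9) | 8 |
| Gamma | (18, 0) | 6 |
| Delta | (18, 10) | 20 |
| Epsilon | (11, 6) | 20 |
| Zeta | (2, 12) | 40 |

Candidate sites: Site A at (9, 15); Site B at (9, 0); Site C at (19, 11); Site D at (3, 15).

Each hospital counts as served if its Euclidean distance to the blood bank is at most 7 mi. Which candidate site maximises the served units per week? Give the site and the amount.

Site D, covering 49

Coverage radius r = 7 mi; a point is covered iff (Δx)²+(Δy)² ≤ 7² = 49.
  Site A (9, 15): covers {Alpha} → 9
  Site B (9, 0): covers {Epsilon} → 20
  Site C (19, 11): covers {Beta, Delta} → 28
  Site D (3, 15): covers {Alpha, Zeta} → 49
Maximum coverage at Site D: 49 units per week.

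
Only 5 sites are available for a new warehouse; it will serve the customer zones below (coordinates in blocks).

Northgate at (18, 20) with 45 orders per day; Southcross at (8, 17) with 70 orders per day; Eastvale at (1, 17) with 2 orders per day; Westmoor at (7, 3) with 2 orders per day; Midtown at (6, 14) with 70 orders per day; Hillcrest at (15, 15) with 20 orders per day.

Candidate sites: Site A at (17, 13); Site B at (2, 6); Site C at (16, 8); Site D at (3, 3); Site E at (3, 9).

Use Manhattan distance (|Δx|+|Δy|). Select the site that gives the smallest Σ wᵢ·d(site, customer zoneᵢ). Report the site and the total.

Total weighted distance at each candidate:
  Site A (17, 13): total = 2270
  Site B (2, 6): total = 3860
  Site C (16, 8): total = 3176
  Site D (3, 3): total = 4270
  Site E (3, 9): total = 3040
Minimum is at Site A with total 2270 blocks.

Site A, total 2270 blocks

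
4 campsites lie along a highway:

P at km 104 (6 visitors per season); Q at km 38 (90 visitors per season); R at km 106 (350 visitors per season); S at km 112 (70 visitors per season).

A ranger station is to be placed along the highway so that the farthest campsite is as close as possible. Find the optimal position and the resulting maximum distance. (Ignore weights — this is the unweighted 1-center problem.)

location 75, max distance 37

The 1-center on a line is the midpoint of the two extreme points: leftmost at 38, rightmost at 112.
Optimal location = (38 + 112)/2 = 75; maximum distance = (112 − 38)/2 = 37.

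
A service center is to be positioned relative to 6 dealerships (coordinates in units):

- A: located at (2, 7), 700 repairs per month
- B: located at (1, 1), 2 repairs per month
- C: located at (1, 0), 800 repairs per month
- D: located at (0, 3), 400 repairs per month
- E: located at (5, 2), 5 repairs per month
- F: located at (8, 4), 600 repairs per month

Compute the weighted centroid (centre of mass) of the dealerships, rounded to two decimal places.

The minimiser of Σwᵢ‖p−pᵢ‖² is the weighted centroid p* = (Σwᵢpᵢ)/(Σwᵢ).
Σwᵢ = 2507.
Σwᵢxᵢ = 700·2 + 2·1 + 800·1 + 400·0 + 5·5 + 600·8 = 7027.
Σwᵢyᵢ = 700·7 + 2·1 + 800·0 + 400·3 + 5·2 + 600·4 = 8512.
x* = 7027/2507 = 2.80, y* = 8512/2507 = 3.40.

(2.80, 3.40)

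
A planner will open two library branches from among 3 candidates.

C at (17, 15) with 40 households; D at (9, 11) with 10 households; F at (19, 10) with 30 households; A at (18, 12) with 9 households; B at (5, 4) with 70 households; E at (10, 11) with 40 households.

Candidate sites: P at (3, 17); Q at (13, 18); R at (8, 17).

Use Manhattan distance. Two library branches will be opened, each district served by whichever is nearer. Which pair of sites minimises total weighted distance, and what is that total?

Evaluate every pair (each demand assigned to the nearer of the two):
  {Q, R}: total = 2309
  {P, Q}: total = 2359
  {P, R}: total = 2555
Best pair: {Q, R} with total 2309.

{Q, R}, total 2309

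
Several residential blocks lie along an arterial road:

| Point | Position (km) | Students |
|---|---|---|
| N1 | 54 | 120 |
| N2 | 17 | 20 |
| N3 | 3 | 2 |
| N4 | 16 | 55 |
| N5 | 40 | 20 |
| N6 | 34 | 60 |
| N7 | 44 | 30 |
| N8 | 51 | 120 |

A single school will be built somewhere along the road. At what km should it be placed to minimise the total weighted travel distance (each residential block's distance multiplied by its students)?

For a sum of weighted absolute distances on a line, the optimum is the weighted median (not the mean). Total weight W = 427; half-weight = 213.5.
Sort by position and accumulate weight:
  km 3 (N3, w=2) → cum 2
  km 16 (N4, w=55) → cum 57
  km 17 (N2, w=20) → cum 77
  km 34 (N6, w=60) → cum 137
  km 40 (N5, w=20) → cum 157
  km 44 (N7, w=30) → cum 187
  km 51 (N8, w=120) → cum 307  ≥ 213.5 → median here
  km 54 (N1, w=120) → cum 427
Optimal location: km 51.

x = 51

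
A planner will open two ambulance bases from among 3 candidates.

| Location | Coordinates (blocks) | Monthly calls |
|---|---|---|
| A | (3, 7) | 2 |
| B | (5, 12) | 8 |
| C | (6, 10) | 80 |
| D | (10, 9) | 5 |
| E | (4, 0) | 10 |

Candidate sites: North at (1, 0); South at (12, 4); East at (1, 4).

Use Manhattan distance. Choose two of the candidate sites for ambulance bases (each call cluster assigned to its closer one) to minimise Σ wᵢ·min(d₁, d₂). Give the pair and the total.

Evaluate every pair (each demand assigned to the nearer of the two):
  {North, East}: total = 1086
  {South, East}: total = 1091
  {North, South}: total = 1163
Best pair: {North, East} with total 1086.

{North, East}, total 1086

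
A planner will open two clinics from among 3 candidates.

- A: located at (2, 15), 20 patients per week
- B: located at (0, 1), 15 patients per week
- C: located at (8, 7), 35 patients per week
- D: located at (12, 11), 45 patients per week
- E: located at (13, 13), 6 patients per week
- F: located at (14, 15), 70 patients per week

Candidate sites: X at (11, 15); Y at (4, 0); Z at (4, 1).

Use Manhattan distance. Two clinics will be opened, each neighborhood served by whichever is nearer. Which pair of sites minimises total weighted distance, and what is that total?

Evaluate every pair (each demand assigned to the nearer of the two):
  {X, Z}: total = 1049
  {X, Y}: total = 1099
  {Y, Z}: total = 3346
Best pair: {X, Z} with total 1049.

{X, Z}, total 1049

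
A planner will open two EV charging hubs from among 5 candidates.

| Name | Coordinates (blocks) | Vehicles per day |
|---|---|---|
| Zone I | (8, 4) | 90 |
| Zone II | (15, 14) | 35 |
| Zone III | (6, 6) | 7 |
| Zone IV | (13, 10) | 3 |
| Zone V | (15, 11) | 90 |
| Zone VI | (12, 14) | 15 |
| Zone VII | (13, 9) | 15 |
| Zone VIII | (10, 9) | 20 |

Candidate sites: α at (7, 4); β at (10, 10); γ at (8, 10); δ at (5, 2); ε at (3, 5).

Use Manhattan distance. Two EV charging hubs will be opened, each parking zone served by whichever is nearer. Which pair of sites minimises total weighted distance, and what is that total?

Evaluate every pair (each demand assigned to the nearer of the two):
  {α, β}: total = 1145
  {α, γ}: total = 1501
  {β, δ}: total = 1519
  {β, ε}: total = 1602
  {β, γ}: total = 1616
  {γ, δ}: total = 1875
  {γ, ε}: total = 1958
  {α, δ}: total = 2677
  {α, ε}: total = 2677
  {δ, ε}: total = 3578
Best pair: {α, β} with total 1145.

{α, β}, total 1145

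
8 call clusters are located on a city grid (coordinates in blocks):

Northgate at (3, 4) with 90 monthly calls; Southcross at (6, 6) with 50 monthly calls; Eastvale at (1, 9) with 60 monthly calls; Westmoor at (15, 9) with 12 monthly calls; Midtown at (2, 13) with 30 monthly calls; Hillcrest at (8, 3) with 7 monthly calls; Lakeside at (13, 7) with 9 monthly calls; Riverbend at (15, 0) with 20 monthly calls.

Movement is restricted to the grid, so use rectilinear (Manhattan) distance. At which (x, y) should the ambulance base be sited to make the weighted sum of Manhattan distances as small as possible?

(3, 6)

Manhattan distance separates: Σwᵢ(|x−xᵢ|+|y−yᵢ|) = Σwᵢ|x−xᵢ| + Σwᵢ|y−yᵢ|, so x and y are optimised independently as 1-D weighted medians.
Total weight W = 278; half = 139.
x-coordinate, sorted with cumulative weight:
  x=1 (Eastvale, w=60) cum 60
  x=2 (Midtown, w=30) cum 90
  x=3 (Northgate, w=90) cum 180  ← median
  x=6 (Southcross, w=50) cum 230
  x=8 (Hillcrest, w=7) cum 237
  x=13 (Lakeside, w=9) cum 246
  x=15 (Westmoor, w=12) cum 258
  x=15 (Riverbend, w=20) cum 278
⇒ x* = 3
y-coordinate, sorted with cumulative weight:
  y=0 (Riverbend, w=20) cum 20
  y=3 (Hillcrest, w=7) cum 27
  y=4 (Northgate, w=90) cum 117
  y=6 (Southcross, w=50) cum 167  ← median
  y=7 (Lakeside, w=9) cum 176
  y=9 (Eastvale, w=60) cum 236
  y=9 (Westmoor, w=12) cum 248
  y=13 (Midtown, w=30) cum 278
⇒ y* = 6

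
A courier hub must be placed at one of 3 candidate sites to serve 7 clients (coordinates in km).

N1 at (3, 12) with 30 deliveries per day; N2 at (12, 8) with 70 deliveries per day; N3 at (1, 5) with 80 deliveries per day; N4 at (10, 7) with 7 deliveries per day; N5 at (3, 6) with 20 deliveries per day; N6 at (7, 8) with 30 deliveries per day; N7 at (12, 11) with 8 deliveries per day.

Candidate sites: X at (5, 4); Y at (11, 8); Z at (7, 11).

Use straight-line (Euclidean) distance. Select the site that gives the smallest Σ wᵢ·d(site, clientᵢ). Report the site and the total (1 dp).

X, total 1452.3 km

Total weighted distance at each candidate:
  X (5, 4): total = 1452.3
  Y (11, 8): total = 1493.7
  Z (7, 11): total = 1503.7
Minimum is at X with total 1452.3 km.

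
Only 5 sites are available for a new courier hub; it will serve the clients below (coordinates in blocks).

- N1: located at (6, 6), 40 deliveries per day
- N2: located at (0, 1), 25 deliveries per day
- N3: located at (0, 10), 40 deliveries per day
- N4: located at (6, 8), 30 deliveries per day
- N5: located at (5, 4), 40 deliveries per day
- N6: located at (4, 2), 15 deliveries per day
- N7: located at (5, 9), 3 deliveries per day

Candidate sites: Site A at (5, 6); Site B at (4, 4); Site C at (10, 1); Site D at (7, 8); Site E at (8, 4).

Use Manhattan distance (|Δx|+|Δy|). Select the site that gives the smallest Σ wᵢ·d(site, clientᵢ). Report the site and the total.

Total weighted distance at each candidate:
  Site A (5, 6): total = 904
  Site B (4, 4): total = 1003
  Site C (10, 1): total = 2164
  Site D (7, 8): total = 1244
  Site E (8, 4): total = 1409
Minimum is at Site A with total 904 blocks.

Site A, total 904 blocks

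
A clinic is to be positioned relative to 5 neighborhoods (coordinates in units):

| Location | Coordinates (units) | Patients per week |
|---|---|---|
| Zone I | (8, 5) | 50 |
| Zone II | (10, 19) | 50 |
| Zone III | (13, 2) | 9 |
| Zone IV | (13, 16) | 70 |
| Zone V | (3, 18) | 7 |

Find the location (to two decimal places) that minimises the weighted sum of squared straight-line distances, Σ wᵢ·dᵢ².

The minimiser of Σwᵢ‖p−pᵢ‖² is the weighted centroid p* = (Σwᵢpᵢ)/(Σwᵢ).
Σwᵢ = 186.
Σwᵢxᵢ = 50·8 + 50·10 + 9·13 + 70·13 + 7·3 = 1948.
Σwᵢyᵢ = 50·5 + 50·19 + 9·2 + 70·16 + 7·18 = 2464.
x* = 1948/186 = 10.47, y* = 2464/186 = 13.25.

(10.47, 13.25)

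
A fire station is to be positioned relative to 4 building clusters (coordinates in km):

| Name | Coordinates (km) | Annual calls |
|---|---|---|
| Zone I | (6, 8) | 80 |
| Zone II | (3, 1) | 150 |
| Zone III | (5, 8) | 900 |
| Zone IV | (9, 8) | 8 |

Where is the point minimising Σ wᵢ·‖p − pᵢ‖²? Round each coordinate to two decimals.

(4.83, 7.08)

The minimiser of Σwᵢ‖p−pᵢ‖² is the weighted centroid p* = (Σwᵢpᵢ)/(Σwᵢ).
Σwᵢ = 1138.
Σwᵢxᵢ = 80·6 + 150·3 + 900·5 + 8·9 = 5502.
Σwᵢyᵢ = 80·8 + 150·1 + 900·8 + 8·8 = 8054.
x* = 5502/1138 = 4.83, y* = 8054/1138 = 7.08.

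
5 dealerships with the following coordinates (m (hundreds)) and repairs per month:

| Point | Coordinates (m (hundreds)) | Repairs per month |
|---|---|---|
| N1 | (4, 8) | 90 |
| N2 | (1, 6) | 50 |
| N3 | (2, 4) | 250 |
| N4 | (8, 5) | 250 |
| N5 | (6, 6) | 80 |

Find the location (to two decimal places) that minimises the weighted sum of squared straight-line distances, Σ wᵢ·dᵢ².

(4.71, 5.21)

The minimiser of Σwᵢ‖p−pᵢ‖² is the weighted centroid p* = (Σwᵢpᵢ)/(Σwᵢ).
Σwᵢ = 720.
Σwᵢxᵢ = 90·4 + 50·1 + 250·2 + 250·8 + 80·6 = 3390.
Σwᵢyᵢ = 90·8 + 50·6 + 250·4 + 250·5 + 80·6 = 3750.
x* = 3390/720 = 4.71, y* = 3750/720 = 5.21.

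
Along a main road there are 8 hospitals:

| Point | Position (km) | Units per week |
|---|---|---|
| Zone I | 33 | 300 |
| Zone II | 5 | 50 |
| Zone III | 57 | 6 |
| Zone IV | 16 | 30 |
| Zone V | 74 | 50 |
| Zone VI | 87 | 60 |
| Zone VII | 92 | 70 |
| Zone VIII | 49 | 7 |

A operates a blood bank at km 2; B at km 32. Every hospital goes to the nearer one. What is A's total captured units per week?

80

The indifferent point is the midpoint (2+32)/2 = 17; hospitals left of it (closer to A at 2) go to A, those right go to B.
  Zone II at 5 (w=50) → A
  Zone IV at 16 (w=30) → A
  Zone I at 33 (w=300) → B
  Zone VIII at 49 (w=7) → B
  Zone III at 57 (w=6) → B
  Zone V at 74 (w=50) → B
  Zone VI at 87 (w=60) → B
  Zone VII at 92 (w=70) → B
A captures 80; B captures 493.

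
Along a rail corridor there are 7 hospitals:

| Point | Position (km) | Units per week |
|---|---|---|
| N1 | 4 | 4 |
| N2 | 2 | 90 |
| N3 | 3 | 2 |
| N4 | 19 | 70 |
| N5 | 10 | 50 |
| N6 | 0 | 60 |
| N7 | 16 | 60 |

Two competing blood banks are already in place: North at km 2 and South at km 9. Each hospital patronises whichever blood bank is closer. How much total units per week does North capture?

The indifferent point is the midpoint (2+9)/2 = 5.5; hospitals left of it (closer to North at 2) go to North, those right go to South.
  N6 at 0 (w=60) → North
  N2 at 2 (w=90) → North
  N3 at 3 (w=2) → North
  N1 at 4 (w=4) → North
  N5 at 10 (w=50) → South
  N7 at 16 (w=60) → South
  N4 at 19 (w=70) → South
North captures 156; South captures 180.

156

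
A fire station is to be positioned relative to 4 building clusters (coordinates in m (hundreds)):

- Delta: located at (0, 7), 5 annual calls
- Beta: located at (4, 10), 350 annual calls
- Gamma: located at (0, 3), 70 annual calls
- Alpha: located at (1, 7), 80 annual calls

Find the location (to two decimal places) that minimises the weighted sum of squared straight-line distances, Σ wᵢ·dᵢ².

(2.93, 8.52)

The minimiser of Σwᵢ‖p−pᵢ‖² is the weighted centroid p* = (Σwᵢpᵢ)/(Σwᵢ).
Σwᵢ = 505.
Σwᵢxᵢ = 5·0 + 350·4 + 70·0 + 80·1 = 1480.
Σwᵢyᵢ = 5·7 + 350·10 + 70·3 + 80·7 = 4305.
x* = 1480/505 = 2.93, y* = 4305/505 = 8.52.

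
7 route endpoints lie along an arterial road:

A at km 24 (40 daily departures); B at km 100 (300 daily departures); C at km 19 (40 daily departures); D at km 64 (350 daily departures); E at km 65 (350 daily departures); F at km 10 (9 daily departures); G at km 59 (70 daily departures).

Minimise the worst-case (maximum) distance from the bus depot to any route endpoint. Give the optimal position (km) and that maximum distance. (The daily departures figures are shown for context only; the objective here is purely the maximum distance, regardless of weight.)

location 55, max distance 45

The 1-center on a line is the midpoint of the two extreme points: leftmost at 10, rightmost at 100.
Optimal location = (10 + 100)/2 = 55; maximum distance = (100 − 10)/2 = 45.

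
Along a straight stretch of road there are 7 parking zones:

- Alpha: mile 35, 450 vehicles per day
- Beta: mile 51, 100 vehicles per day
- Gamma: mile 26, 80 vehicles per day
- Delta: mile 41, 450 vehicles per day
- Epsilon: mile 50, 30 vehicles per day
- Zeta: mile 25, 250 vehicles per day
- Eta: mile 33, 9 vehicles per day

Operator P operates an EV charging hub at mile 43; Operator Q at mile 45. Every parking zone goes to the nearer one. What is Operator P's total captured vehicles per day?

1239

The indifferent point is the midpoint (43+45)/2 = 44; parking zones left of it (closer to Operator P at 43) go to Operator P, those right go to Operator Q.
  Zeta at 25 (w=250) → Operator P
  Gamma at 26 (w=80) → Operator P
  Eta at 33 (w=9) → Operator P
  Alpha at 35 (w=450) → Operator P
  Delta at 41 (w=450) → Operator P
  Epsilon at 50 (w=30) → Operator Q
  Beta at 51 (w=100) → Operator Q
Operator P captures 1239; Operator Q captures 130.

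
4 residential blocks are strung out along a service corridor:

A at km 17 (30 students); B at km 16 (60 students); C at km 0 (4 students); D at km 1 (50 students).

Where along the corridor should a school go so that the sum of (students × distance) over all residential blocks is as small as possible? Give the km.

x = 16

For a sum of weighted absolute distances on a line, the optimum is the weighted median (not the mean). Total weight W = 144; half-weight = 72.
Sort by position and accumulate weight:
  km 0 (C, w=4) → cum 4
  km 1 (D, w=50) → cum 54
  km 16 (B, w=60) → cum 114  ≥ 72 → median here
  km 17 (A, w=30) → cum 144
Optimal location: km 16.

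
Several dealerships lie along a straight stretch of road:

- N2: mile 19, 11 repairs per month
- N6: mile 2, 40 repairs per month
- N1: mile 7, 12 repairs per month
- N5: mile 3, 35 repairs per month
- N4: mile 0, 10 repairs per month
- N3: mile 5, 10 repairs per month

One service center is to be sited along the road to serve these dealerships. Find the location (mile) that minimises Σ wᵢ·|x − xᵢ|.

For a sum of weighted absolute distances on a line, the optimum is the weighted median (not the mean). Total weight W = 118; half-weight = 59.
Sort by position and accumulate weight:
  mile 0 (N4, w=10) → cum 10
  mile 2 (N6, w=40) → cum 50
  mile 3 (N5, w=35) → cum 85  ≥ 59 → median here
  mile 5 (N3, w=10) → cum 95
  mile 7 (N1, w=12) → cum 107
  mile 19 (N2, w=11) → cum 118
Optimal location: mile 3.

x = 3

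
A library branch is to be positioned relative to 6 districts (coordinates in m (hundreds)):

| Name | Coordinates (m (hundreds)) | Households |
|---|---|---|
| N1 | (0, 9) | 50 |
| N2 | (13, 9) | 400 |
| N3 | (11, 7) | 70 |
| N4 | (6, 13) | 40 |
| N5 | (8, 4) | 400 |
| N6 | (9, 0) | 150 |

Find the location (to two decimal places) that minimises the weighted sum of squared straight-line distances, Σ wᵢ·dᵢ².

The minimiser of Σwᵢ‖p−pᵢ‖² is the weighted centroid p* = (Σwᵢpᵢ)/(Σwᵢ).
Σwᵢ = 1110.
Σwᵢxᵢ = 50·0 + 400·13 + 70·11 + 40·6 + 400·8 + 150·9 = 10760.
Σwᵢyᵢ = 50·9 + 400·9 + 70·7 + 40·13 + 400·4 + 150·0 = 6660.
x* = 10760/1110 = 9.69, y* = 6660/1110 = 6.00.

(9.69, 6.00)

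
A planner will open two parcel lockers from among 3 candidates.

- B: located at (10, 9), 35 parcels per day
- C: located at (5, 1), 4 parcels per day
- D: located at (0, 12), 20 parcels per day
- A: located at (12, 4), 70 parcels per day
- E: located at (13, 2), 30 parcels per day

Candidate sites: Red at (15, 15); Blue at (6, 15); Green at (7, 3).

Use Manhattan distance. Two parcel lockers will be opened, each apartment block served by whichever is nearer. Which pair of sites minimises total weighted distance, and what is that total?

Evaluate every pair (each demand assigned to the nearer of the two):
  {Blue, Green}: total = 1141
  {Red, Green}: total = 1281
  {Red, Blue}: total = 2020
Best pair: {Blue, Green} with total 1141.

{Blue, Green}, total 1141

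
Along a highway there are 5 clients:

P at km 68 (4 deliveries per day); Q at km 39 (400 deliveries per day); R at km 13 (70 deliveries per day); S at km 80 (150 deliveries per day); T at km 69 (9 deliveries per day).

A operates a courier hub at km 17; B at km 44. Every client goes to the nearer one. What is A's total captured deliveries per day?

70

The indifferent point is the midpoint (17+44)/2 = 30.5; clients left of it (closer to A at 17) go to A, those right go to B.
  R at 13 (w=70) → A
  Q at 39 (w=400) → B
  P at 68 (w=4) → B
  T at 69 (w=9) → B
  S at 80 (w=150) → B
A captures 70; B captures 563.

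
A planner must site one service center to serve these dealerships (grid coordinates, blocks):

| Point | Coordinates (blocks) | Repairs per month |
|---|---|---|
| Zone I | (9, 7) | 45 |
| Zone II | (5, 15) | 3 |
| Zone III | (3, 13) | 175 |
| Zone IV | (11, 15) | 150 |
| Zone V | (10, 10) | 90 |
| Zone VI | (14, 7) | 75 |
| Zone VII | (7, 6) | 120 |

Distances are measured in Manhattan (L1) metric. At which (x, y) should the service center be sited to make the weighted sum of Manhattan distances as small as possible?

(9, 10)

Manhattan distance separates: Σwᵢ(|x−xᵢ|+|y−yᵢ|) = Σwᵢ|x−xᵢ| + Σwᵢ|y−yᵢ|, so x and y are optimised independently as 1-D weighted medians.
Total weight W = 658; half = 329.
x-coordinate, sorted with cumulative weight:
  x=3 (Zone III, w=175) cum 175
  x=5 (Zone II, w=3) cum 178
  x=7 (Zone VII, w=120) cum 298
  x=9 (Zone I, w=45) cum 343  ← median
  x=10 (Zone V, w=90) cum 433
  x=11 (Zone IV, w=150) cum 583
  x=14 (Zone VI, w=75) cum 658
⇒ x* = 9
y-coordinate, sorted with cumulative weight:
  y=6 (Zone VII, w=120) cum 120
  y=7 (Zone I, w=45) cum 165
  y=7 (Zone VI, w=75) cum 240
  y=10 (Zone V, w=90) cum 330  ← median
  y=13 (Zone III, w=175) cum 505
  y=15 (Zone II, w=3) cum 508
  y=15 (Zone IV, w=150) cum 658
⇒ y* = 10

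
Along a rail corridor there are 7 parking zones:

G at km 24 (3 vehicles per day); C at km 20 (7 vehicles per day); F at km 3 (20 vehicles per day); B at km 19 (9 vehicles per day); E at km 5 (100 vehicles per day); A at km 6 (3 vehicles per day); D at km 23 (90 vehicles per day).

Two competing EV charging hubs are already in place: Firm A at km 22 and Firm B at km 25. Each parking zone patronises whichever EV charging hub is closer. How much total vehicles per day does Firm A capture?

229

The indifferent point is the midpoint (22+25)/2 = 23.5; parking zones left of it (closer to Firm A at 22) go to Firm A, those right go to Firm B.
  F at 3 (w=20) → Firm A
  E at 5 (w=100) → Firm A
  A at 6 (w=3) → Firm A
  B at 19 (w=9) → Firm A
  C at 20 (w=7) → Firm A
  D at 23 (w=90) → Firm A
  G at 24 (w=3) → Firm B
Firm A captures 229; Firm B captures 3.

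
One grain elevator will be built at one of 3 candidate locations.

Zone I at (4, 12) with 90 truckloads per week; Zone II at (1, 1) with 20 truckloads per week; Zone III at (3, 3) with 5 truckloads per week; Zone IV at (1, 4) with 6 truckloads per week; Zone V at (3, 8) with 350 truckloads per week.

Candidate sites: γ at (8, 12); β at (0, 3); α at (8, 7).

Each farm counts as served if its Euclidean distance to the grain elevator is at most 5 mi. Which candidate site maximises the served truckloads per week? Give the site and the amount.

γ, covering 90

Coverage radius r = 5 mi; a point is covered iff (Δx)²+(Δy)² ≤ 5² = 25.
  γ (8, 12): covers {Zone I} → 90
  β (0, 3): covers {Zone II, Zone III, Zone IV} → 31
  α (8, 7): covers {none} → 0
Maximum coverage at γ: 90 truckloads per week.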